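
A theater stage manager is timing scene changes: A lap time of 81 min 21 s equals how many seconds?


Minutes: 81
Seconds: 21
Convert minutes to seconds: 81 x 60 = 4860
Add remaining seconds: 4860 + 21 = 4881

4881


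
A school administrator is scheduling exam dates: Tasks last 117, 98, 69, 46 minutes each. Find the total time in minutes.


Durations: 117, 98, 69, 46
Running sum: 117
+ 98 = 215
+ 69 = 284
+ 46 = 330
Total duration: 330 minutes
That is 5 hours and 30 minutes

330


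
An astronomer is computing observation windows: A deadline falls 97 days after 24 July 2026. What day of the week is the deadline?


Start: 2026-07-24 (Friday)
Step 1 - find target date: add 97 days
  2026-07-24 + 97 days = 2026-10-29
Step 2 - day of week:
  97 mod 7 = 6
  Friday + 6 days -> Thursday
Result: Thursday (2026-10-29)

Thursday


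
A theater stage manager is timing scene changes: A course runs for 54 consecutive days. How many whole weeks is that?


Total days: 54
Days per week: 7
Division: 54 / 7 = 7 remainder 5
Complete weeks: 7
Remaining days: 5

7


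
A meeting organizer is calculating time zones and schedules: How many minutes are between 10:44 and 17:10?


Start time: 10:44 = 644 minutes from midnight
End time: 17:10 = 1030 minutes from midnight
Difference: 1030 - 644 = 386 minutes
That is 6 hours and 26 minutes

386


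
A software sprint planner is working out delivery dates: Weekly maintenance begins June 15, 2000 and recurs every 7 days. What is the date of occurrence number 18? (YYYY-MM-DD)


First occurrence: 2000-06-15 (occurrence 1)
Each occurrence is 7 days after the previous.
Occurrence 18 is 17 weeks after the first.
17 weeks = 119 days
2000-06-15 + 119 days = 2000-10-12

2000-10-12


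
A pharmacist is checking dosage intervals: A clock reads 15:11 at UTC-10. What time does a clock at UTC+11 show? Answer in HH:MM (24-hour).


Local time: 15:11 at UTC-10 (offset -10h)
Target zone: UTC+11 (offset 11h)
Difference: 11 - (-10) = 21 hours
Calculation: 15 + (21) = 36
Wraparound: (36) mod 24 = 12
Result: 12:11

12:11


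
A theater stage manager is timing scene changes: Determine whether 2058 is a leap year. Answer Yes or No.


Year: 2058
Divisible by 4? 2058 / 4 = 514.5 -> No
Not divisible by 4, so NOT a leap year

No


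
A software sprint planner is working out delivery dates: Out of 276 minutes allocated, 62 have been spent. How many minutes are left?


Total budget: 276 minutes
Time used: 62 minutes
Remaining: 276 - 62 = 214 minutes
Percent used: 22.5%
Percent remaining: 77.5%

214


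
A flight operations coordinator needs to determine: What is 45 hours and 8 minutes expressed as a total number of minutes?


Hours: 45
Minutes: 8
Convert hours to minutes: 45 x 60 = 2700
Add remaining minutes: 2700 + 8 = 2708

2708


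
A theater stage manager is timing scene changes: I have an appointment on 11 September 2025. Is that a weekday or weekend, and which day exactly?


Date: 2025-09-11
January 1, 2025 is a Wednesday
Day of year: 254
Offset from Jan 1: 253 days
253 mod 7 = 1
Result: Thursday

Thursday


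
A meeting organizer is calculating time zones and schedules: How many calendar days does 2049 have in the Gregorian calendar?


Year: 2049
Check leap year rules:
Divisible by 4? No
2049 is not a leap year
Days: 365

365


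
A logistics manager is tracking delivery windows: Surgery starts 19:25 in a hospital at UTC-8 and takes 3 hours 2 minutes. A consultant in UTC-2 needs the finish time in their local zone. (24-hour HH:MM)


Start: 19:25 in UTC-8
Step 1 - add duration:
  minutes: 25 + 2 = 27
  hours: 19 + 3 + 0 = 22
  end in UTC-8: 22:27
Step 2 - convert UTC-8 -> UTC-2:
  offset difference: -2 - (-8) = 6 hours
  22 + (6) = 28 -> mod 24 = 4
Result: 04:27 in UTC-2

04:27


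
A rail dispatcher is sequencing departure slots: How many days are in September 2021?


Month: September
Year: 2021
September is a 30-day month
Total: 30 days

30


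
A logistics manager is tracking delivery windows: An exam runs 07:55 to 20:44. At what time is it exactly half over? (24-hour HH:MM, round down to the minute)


Start time: 07:55 = 475 minutes from midnight
End time: 20:44 = 1244 minutes from midnight
Sum: 475 + 1244 = 1719
Midpoint: 1719 / 2 = 859 minutes
Convert: 859 / 60 = 14 hours, 19 minutes
Result: 14:19

14:19


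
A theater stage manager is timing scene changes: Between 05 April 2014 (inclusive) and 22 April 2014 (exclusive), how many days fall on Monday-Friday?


Start: 2014-04-05 (Saturday)
End (exclusive): 2014-04-22 (Tuesday)
Total calendar days: 17
Full weeks: 17 // 7 = 2 -> 10 weekdays
Remaining 3 days starting on Saturday:
  Sat(-), Sun(-), Mon(w) -> 1 weekdays
Total business days: 10 + 1 = 11

11


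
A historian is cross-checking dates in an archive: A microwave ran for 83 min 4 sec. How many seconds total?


Minutes: 83
Extra seconds: 4
Seconds per minute: 60
Minutes to seconds: 83 x 60 = 4980
Total: 4980 + 4 = 4984

4984


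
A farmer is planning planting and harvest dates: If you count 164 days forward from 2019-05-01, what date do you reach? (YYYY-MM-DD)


Start: 2019-05-01
Adding 164 days
Days remaining in May: 30
After May: 134 days still to add
June 2019: 30 days, 104 remaining
July 2019: 31 days, 73 remaining
August 2019: 31 days, 42 remaining
September 2019: 30 days, 12 remaining
Result: 2019-10-12

2019-10-12


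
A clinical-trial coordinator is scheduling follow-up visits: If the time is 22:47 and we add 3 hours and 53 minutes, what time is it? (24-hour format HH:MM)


Start time: 22:47
Adding: 3 hours 53 minutes
Minutes: 47 + 53 = 100
Minute overflow: 100 >= 60, so carry 1 hour, minutes = 40
Hours: 22 + 3 + 1 = 26
Hour wraparound: 26 mod 24 = 2
Result: 02:40

02:40


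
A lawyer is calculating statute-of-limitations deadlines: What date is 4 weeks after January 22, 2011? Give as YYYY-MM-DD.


Start: 2011-01-22
Weeks to add: 4
Convert to days: 4 x 7 = 28 days
Add 28 days to 2011-01-22
Result: 2011-02-19

2011-02-19


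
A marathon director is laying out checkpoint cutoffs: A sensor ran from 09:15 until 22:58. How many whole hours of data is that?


Start: 09:15
End: 22:58
Hour difference: 22 - 9 = 13 hours
Minute difference: 58 - 15 = 43 minutes
Total minutes: 823
Complete hours: 823 / 60 = 13 (remainder 43)

13


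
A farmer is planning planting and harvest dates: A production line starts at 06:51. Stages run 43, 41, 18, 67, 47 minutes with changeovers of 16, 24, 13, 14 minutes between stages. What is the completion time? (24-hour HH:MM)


Start: 06:51 = 411 min from midnight
  after task 1 (43 min): 07:34
  after break (16 min): 07:50
  after task 2 (41 min): 08:31
  after break (24 min): 08:55
  after task 3 (18 min): 09:13
  after break (13 min): 09:26
  after task 4 (67 min): 10:33
  after break (14 min): 10:47
  after task 5 (47 min): 11:34
Total elapsed: 283 minutes
End time: 11:34

11:34


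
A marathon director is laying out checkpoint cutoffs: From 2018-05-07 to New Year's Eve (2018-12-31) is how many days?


Start: May 07, 2018
End: December 31, 2018
Days left in May: 24
June: 30
July: 31
August: 31
September: 30
... plus remaining months
Sum of remaining months: 214
Total: 24 + 214 = 238

238


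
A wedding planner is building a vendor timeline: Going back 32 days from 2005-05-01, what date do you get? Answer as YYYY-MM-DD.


Start: 2005-05-01
Subtracting 32 days
Days already passed in May: 1
After going back through May: 31 more days to subtract
April 2005: 30 days, 1 remaining
March 2005 has 31 days, need 1
Result: 2005-03-30

2005-03-30


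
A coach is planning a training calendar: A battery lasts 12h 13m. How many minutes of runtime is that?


Hours: 12
Extra minutes: 13
Minutes per hour: 60
Hours to minutes: 12 x 60 = 720
Total: 720 + 13 = 733

733


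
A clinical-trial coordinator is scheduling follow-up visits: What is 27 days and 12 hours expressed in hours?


Days: 27
Extra hours: 12
Hours per day: 24
Days to hours: 27 x 24 = 648
Total: 648 + 12 = 660

660


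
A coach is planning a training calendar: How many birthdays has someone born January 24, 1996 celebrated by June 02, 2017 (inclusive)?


Birth: 1996-01-24
Reference: 2017-06-02
Year difference: 2017 - 1996 = 21
Has birthday (01-24) occurred by 06-02? Yes
Age in full years: 21

21


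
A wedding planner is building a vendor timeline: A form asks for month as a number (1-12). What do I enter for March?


Calendar month order:
2. February
3. March <--
4. April
March is month number 3

3


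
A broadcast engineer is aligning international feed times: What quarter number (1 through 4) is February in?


Month: February (month 2)
Q1: January-March (months 1-3)
Q2: April-June (months 4-6)
Q3: July-September (months 7-9)
Q4: October-December (months 10-12)
Month 2 falls in Q1

1


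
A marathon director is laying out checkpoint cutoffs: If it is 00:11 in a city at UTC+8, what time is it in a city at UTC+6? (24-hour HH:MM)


Local time: 00:11 at UTC+8 (offset 8h)
Target zone: UTC+6 (offset 6h)
Difference: 6 - (8) = -2 hours
Calculation: 0 + (-2) = -2
Wraparound: (-2) mod 24 = 22
Result: 22:11

22:11


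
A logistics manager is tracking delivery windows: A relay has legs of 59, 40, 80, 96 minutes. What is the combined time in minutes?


Durations: 59, 40, 80, 96
Running sum: 59
+ 40 = 99
+ 80 = 179
+ 96 = 275
Total duration: 275 minutes
That is 4 hours and 35 minutes

275


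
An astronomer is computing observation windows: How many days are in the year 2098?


Year: 2098
Check leap year rules:
Divisible by 4? No
2098 is not a leap year
Days: 365

365


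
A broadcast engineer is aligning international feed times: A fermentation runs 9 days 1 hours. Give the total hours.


Days: 9
Extra hours: 1
Hours per day: 24
Days to hours: 9 x 24 = 216
Total: 216 + 1 = 217

217


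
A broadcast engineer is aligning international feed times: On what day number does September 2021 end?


Month: September
Year: 2021
September is a 30-day month
Total: 30 days

30


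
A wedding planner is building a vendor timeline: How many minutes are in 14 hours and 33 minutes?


Hours: 14
Minutes: 33
Convert hours to minutes: 14 x 60 = 840
Add remaining minutes: 840 + 33 = 873

873


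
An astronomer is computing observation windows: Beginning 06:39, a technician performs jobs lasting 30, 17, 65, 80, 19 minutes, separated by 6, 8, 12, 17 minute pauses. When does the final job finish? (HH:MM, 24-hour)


Start: 06:39 = 399 min from midnight
  after task 1 (30 min): 07:09
  after break (6 min): 07:15
  after task 2 (17 min): 07:32
  after break (8 min): 07:40
  after task 3 (65 min): 08:45
  after break (12 min): 08:57
  after task 4 (80 min): 10:17
  after break (17 min): 10:34
  after task 5 (19 min): 10:53
Total elapsed: 254 minutes
End time: 10:53

10:53


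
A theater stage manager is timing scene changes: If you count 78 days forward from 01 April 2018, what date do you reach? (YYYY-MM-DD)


Start: 2018-04-01
Adding 78 days
Days remaining in April: 29
After April: 49 days still to add
May 2018: 31 days, 18 remaining
June 2018 has 30 days, need 18
Result: 2018-06-18

2018-06-18


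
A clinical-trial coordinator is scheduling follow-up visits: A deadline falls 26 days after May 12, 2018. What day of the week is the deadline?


Start: 2018-05-12 (Saturday)
Step 1 - find target date: add 26 days
  2018-05-12 + 26 days = 2018-06-07
Step 2 - day of week:
  26 mod 7 = 5
  Saturday + 5 days -> Thursday
Result: Thursday (2018-06-07)

Thursday


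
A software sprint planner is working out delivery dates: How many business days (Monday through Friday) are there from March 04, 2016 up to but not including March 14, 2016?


Start: 2016-03-04 (Friday)
End (exclusive): 2016-03-14 (Monday)
Total calendar days: 10
Full weeks: 10 // 7 = 1 -> 5 weekdays
Remaining 3 days starting on Friday:
  Fri(w), Sat(-), Sun(-) -> 1 weekdays
Total business days: 5 + 1 = 6

6


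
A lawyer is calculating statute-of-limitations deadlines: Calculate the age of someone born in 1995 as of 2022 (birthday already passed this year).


Birth year: 1995
Current year: 2022
Age = current year - birth year
Age = 2022 - 1995 = 27

27


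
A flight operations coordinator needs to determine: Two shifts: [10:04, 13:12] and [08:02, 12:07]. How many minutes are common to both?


Interval A: [604, 792] minutes from midnight
Interval B: [482, 727] minutes from midnight
Overlap start = max(604, 482) = 604
Overlap end = min(792, 727) = 727
Overlap = 727 - 604 = 123 minutes

123


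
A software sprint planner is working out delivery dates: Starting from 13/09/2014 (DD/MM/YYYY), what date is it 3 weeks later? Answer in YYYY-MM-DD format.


Start: 2014-09-13
Weeks to add: 3
Convert to days: 3 x 7 = 21 days
Add 21 days to 2014-09-13
Result: 2014-10-04

2014-10-04


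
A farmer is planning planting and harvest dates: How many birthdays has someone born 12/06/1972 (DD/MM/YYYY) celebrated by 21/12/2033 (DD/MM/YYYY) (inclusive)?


Birth: 1972-06-12
Reference: 2033-12-21
Year difference: 2033 - 1972 = 61
Has birthday (06-12) occurred by 12-21? Yes
Age in full years: 61

61


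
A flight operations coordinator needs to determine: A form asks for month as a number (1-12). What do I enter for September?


Calendar month order:
8. August
9. September <--
10. October
September is month number 9

9


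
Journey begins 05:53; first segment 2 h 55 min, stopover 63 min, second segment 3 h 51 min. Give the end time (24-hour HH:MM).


Depart: 05:53
Leg 1: +175 min -> 08:48
Layover: +63 min -> 09:51
Leg 2: +231 min -> 13:42
Total travel: 469 minutes = 7h 49m
Arrival: 13:42

13:42


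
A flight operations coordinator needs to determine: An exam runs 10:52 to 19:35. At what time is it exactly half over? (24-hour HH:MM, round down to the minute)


Start time: 10:52 = 652 minutes from midnight
End time: 19:35 = 1175 minutes from midnight
Sum: 652 + 1175 = 1827
Midpoint: 1827 / 2 = 913 minutes
Convert: 913 / 60 = 15 hours, 13 minutes
Result: 15:13

15:13


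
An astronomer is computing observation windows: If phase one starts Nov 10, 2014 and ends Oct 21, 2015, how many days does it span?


Start date: 2014-11-10
End date: 2015-10-21
Nov 2014: +21 days
Dec 2014: +31 days
Jan 2015: +31 days
... (9 more months)
Total: 345 days

345


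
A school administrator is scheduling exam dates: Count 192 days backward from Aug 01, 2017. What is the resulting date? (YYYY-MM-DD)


Start: 2017-08-01
Subtracting 192 days
Days already passed in August: 1
After going back through August: 191 more days to subtract
July 2017: 31 days, 160 remaining
June 2017: 30 days, 130 remaining
May 2017: 31 days, 99 remaining
April 2017: 30 days, 69 remaining
Result: 2017-01-21

2017-01-21


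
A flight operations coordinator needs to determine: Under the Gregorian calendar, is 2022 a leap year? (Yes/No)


Year: 2022
Divisible by 4? 2022 / 4 = 505.5 -> No
Not divisible by 4, so NOT a leap year

No


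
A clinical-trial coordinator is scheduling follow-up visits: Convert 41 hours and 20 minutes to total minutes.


Hours: 41
Extra minutes: 20
Minutes per hour: 60
Hours to minutes: 41 x 60 = 2460
Total: 2460 + 20 = 2480

2480


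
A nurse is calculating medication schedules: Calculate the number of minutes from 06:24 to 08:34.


Start time: 06:24 = 384 minutes from midnight
End time: 08:34 = 514 minutes from midnight
Difference: 514 - 384 = 130 minutes
That is 2 hours and 10 minutes

130


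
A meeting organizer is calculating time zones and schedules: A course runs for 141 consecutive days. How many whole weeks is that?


Total days: 141
Days per week: 7
Division: 141 / 7 = 20 remainder 1
Complete weeks: 20
Remaining days: 1

20


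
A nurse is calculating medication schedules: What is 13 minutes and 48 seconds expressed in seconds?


Minutes: 13
Extra seconds: 48
Seconds per minute: 60
Minutes to seconds: 13 x 60 = 780
Total: 780 + 48 = 828

828


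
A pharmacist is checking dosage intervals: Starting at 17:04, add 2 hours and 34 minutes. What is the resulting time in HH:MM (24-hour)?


Start time: 17:04
Adding: 2 hours 34 minutes
Minutes: 4 + 34 = 38
Hours: 17 + 2 + 0 = 19
Result: 19:38

19:38


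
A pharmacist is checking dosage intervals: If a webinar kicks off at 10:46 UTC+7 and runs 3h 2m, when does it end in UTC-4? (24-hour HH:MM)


Start: 10:46 in UTC+7
Step 1 - add duration:
  minutes: 46 + 2 = 48
  hours: 10 + 3 + 0 = 13
  end in UTC+7: 13:48
Step 2 - convert UTC+7 -> UTC-4:
  offset difference: -4 - (7) = -11 hours
  13 + (-11) = 2 -> mod 24 = 2
Result: 02:48 in UTC-4

02:48


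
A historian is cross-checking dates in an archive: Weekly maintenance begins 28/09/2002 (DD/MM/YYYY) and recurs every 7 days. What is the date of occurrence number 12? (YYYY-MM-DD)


First occurrence: 2002-09-28 (occurrence 1)
Each occurrence is 7 days after the previous.
Occurrence 12 is 11 weeks after the first.
11 weeks = 77 days
2002-09-28 + 77 days = 2002-12-14

2002-12-14


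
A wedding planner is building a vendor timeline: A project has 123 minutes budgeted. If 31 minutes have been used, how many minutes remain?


Total budget: 123 minutes
Time used: 31 minutes
Remaining: 123 - 31 = 92 minutes
Percent used: 25.2%
Percent remaining: 74.8%

92


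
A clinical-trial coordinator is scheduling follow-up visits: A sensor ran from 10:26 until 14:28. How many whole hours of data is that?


Start: 10:26
End: 14:28
Hour difference: 14 - 10 = 4 hours
Minute difference: 28 - 26 = 2 minutes
Total minutes: 242
Complete hours: 242 / 60 = 4 (remainder 2)

4


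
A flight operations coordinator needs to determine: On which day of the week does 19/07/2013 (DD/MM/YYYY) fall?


Date: 2013-07-19
January 1, 2013 is a Tuesday
Day of year: 200
Offset from Jan 1: 199 days
199 mod 7 = 3
Result: Friday

Friday


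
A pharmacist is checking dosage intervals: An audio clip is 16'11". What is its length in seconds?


Minutes: 16
Seconds: 11
Convert minutes to seconds: 16 x 60 = 960
Add remaining seconds: 960 + 11 = 971

971


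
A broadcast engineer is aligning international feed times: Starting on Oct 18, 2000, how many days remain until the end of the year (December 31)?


Start: October 18, 2000
End: December 31, 2000
Days left in October: 13
November: 30
December: 31
Sum of remaining months: 61
Total: 13 + 61 = 74

74


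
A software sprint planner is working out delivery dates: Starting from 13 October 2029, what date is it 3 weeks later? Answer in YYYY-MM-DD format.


Start: 2029-10-13
Weeks to add: 3
Convert to days: 3 x 7 = 21 days
Add 21 days to 2029-10-13
Result: 2029-11-03

2029-11-03


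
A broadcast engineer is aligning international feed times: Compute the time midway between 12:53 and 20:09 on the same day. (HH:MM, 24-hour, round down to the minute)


Start time: 12:53 = 773 minutes from midnight
End time: 20:09 = 1209 minutes from midnight
Sum: 773 + 1209 = 1982
Midpoint: 1982 / 2 = 991 minutes
Convert: 991 / 60 = 16 hours, 31 minutes
Result: 16:31

16:31


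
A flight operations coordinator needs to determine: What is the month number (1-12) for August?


Calendar month order:
7. July
8. August <--
9. September
August is month number 8

8


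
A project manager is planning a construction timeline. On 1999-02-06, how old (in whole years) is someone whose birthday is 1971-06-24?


Birth: 1971-06-24
Reference: 1999-02-06
Year difference: 1999 - 1971 = 28
Has birthday (06-24) occurred by 02-06? No
Birthday not yet reached this year -> subtract 1
Age in full years: 27

27


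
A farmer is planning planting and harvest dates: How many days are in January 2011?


Month: January
Year: 2011
January is a 31-day month
Total: 31 days

31


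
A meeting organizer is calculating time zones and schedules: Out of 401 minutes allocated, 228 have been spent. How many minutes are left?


Total budget: 401 minutes
Time used: 228 minutes
Remaining: 401 - 228 = 173 minutes
Percent used: 56.9%
Percent remaining: 43.1%

173


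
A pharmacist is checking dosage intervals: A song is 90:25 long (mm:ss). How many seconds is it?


Minutes: 90
Extra seconds: 25
Seconds per minute: 60
Minutes to seconds: 90 x 60 = 5400
Total: 5400 + 25 = 5425

5425


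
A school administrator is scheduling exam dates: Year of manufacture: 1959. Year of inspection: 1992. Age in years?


Birth year: 1959
Current year: 1992
Age = current year - birth year
Age = 1992 - 1959 = 33

33


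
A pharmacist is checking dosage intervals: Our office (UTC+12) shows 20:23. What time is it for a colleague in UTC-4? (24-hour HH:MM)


Local time: 20:23 at UTC+12 (offset 12h)
Target zone: UTC-4 (offset -4h)
Difference: -4 - (12) = -16 hours
Calculation: 20 + (-16) = 4
Result: 04:23

04:23


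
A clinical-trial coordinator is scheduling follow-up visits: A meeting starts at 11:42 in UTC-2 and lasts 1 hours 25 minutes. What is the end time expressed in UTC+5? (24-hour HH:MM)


Start: 11:42 in UTC-2
Step 1 - add duration:
  minutes: 42 + 25 = 67 (carry 1h)
  hours: 11 + 1 + 1 = 13
  end in UTC-2: 13:07
Step 2 - convert UTC-2 -> UTC+5:
  offset difference: 5 - (-2) = 7 hours
  13 + (7) = 20 -> mod 24 = 20
Result: 20:07 in UTC+5

20:07


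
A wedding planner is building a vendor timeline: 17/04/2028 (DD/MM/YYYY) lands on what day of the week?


Date: 2028-04-17
January 1, 2028 is a Saturday
Day of year: 108
Offset from Jan 1: 107 days
107 mod 7 = 2
Result: Monday

Monday


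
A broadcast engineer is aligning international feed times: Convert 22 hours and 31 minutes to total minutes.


Hours: 22
Extra minutes: 31
Minutes per hour: 60
Hours to minutes: 22 x 60 = 1320
Total: 1320 + 31 = 1351

1351


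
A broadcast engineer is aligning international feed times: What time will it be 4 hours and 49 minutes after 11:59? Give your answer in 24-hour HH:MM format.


Start time: 11:59
Adding: 4 hours 49 minutes
Minutes: 59 + 49 = 108
Minute overflow: 108 >= 60, so carry 1 hour, minutes = 48
Hours: 11 + 4 + 1 = 16
Result: 16:48

16:48


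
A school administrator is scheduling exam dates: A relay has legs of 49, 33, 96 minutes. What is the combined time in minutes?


Durations: 49, 33, 96
Running sum: 49
+ 33 = 82
+ 96 = 178
Total duration: 178 minutes
That is 2 hours and 58 minutes

178


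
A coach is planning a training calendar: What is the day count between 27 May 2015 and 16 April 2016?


Start date: 2015-05-27
End date: 2016-04-16
May 2015: +5 days
Jun 2015: +30 days
Jul 2015: +31 days
... (9 more months)
Total: 325 days

325


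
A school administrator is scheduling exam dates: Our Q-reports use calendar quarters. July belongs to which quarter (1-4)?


Month: July (month 7)
Q1: January-March (months 1-3)
Q2: April-June (months 4-6)
Q3: July-September (months 7-9)
Q4: October-December (months 10-12)
Month 7 falls in Q3

3


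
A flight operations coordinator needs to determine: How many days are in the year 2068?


Year: 2068
Check leap year rules:
Divisible by 4? Yes
Divisible by 100? No
2068 is a leap year
Days: 366

366


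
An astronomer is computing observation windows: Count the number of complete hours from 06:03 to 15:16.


Start: 06:03
End: 15:16
Hour difference: 15 - 6 = 9 hours
Minute difference: 16 - 3 = 13 minutes
Total minutes: 553
Complete hours: 553 / 60 = 9 (remainder 13)

9


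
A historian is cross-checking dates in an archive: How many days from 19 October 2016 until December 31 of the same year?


Start: October 19, 2016
End: December 31, 2016
Days left in October: 12
November: 30
December: 31
Sum of remaining months: 61
Total: 12 + 61 = 73

73


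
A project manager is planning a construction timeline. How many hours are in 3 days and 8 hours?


Days: 3
Extra hours: 8
Hours per day: 24
Days to hours: 3 x 24 = 72
Total: 72 + 8 = 80

80


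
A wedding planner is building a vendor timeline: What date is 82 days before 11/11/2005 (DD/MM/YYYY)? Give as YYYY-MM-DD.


Start: 2005-11-11
Subtracting 82 days
Days already passed in November: 11
After going back through November: 71 more days to subtract
October 2005: 31 days, 40 remaining
September 2005: 30 days, 10 remaining
August 2005 has 31 days, need 10
Result: 2005-08-21

2005-08-21


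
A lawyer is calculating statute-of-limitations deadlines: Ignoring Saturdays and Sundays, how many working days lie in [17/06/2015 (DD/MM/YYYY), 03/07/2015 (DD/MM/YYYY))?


Start: 2015-06-17 (Wednesday)
End (exclusive): 2015-07-03 (Friday)
Total calendar days: 16
Full weeks: 16 // 7 = 2 -> 10 weekdays
Remaining 2 days starting on Wednesday:
  Wed(w), Thu(w) -> 2 weekdays
Total business days: 10 + 2 = 12

12


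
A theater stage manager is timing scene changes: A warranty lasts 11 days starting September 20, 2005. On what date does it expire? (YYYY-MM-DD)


Start: 2005-09-20
Adding 11 days
Days remaining in September: 10
After September: 1 days still to add
October 2005 has 31 days, need 1
Result: 2005-10-01

2005-10-01


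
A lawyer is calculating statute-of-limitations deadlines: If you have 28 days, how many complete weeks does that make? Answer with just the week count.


Total days: 28
Days per week: 7
Division: 28 / 7 = 4 remainder 0
Complete weeks: 4
Remaining days: 0

4


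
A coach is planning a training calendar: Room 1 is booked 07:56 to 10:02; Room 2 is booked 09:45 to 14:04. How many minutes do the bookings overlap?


Interval A: [476, 602] minutes from midnight
Interval B: [585, 844] minutes from midnight
Overlap start = max(476, 585) = 585
Overlap end = min(602, 844) = 602
Overlap = 602 - 585 = 17 minutes

17


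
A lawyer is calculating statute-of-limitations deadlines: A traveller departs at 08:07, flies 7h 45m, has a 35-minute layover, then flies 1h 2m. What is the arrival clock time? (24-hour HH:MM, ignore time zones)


Depart: 08:07
Leg 1: +465 min -> 15:52
Layover: +35 min -> 16:27
Leg 2: +62 min -> 17:29
Total travel: 562 minutes = 9h 22m
Arrival: 17:29

17:29


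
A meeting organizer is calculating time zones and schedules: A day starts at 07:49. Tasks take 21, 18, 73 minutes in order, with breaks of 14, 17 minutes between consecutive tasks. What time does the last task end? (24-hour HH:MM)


Start: 07:49 = 469 min from midnight
  after task 1 (21 min): 08:10
  after break (14 min): 08:24
  after task 2 (18 min): 08:42
  after break (17 min): 08:59
  after task 3 (73 min): 10:12
Total elapsed: 143 minutes
End time: 10:12

10:12


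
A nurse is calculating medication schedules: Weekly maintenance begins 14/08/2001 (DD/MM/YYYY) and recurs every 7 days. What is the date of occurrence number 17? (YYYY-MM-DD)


First occurrence: 2001-08-14 (occurrence 1)
Each occurrence is 7 days after the previous.
Occurrence 17 is 16 weeks after the first.
16 weeks = 112 days
2001-08-14 + 112 days = 2001-12-04

2001-12-04


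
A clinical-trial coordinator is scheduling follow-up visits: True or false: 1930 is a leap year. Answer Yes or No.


Year: 1930
Divisible by 4? 1930 / 4 = 482.5 -> No
Not divisible by 4, so NOT a leap year

No


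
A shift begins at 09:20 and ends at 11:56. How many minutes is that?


Start time: 09:20 = 560 minutes from midnight
End time: 11:56 = 716 minutes from midnight
Difference: 716 - 560 = 156 minutes
That is 2 hours and 36 minutes

156


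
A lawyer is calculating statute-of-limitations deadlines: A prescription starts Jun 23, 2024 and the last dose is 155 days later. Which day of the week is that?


Start: 2024-06-23 (Sunday)
Step 1 - find target date: add 155 days
  2024-06-23 + 155 days = 2024-11-25
Step 2 - day of week:
  155 mod 7 = 1
  Sunday + 1 days -> Monday
Result: Monday (2024-11-25)

Monday


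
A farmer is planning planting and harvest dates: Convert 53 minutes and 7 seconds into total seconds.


Minutes: 53
Seconds: 7
Convert minutes to seconds: 53 x 60 = 3180
Add remaining seconds: 3180 + 7 = 3187

3187


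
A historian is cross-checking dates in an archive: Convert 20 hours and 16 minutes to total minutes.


Hours: 20
Minutes: 16
Convert hours to minutes: 20 x 60 = 1200
Add remaining minutes: 1200 + 16 = 1216

1216


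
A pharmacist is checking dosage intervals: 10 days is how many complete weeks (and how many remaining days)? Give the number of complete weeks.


Total days: 10
Days per week: 7
Division: 10 / 7 = 1 remainder 3
Complete weeks: 1
Remaining days: 3

1


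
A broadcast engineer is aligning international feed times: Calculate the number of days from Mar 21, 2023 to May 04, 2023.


Start date: 2023-03-21
End date: 2023-05-04
Mar 2023: +11 days
Apr 2023: +30 days
May 2023: +3 days
Total: 44 days

44


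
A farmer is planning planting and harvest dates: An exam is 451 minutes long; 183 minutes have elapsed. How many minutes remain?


Total budget: 451 minutes
Time used: 183 minutes
Remaining: 451 - 183 = 268 minutes
Percent used: 40.6%
Percent remaining: 59.4%

268


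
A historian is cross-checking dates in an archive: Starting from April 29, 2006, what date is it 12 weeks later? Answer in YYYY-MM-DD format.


Start: 2006-04-29
Weeks to add: 12
Convert to days: 12 x 7 = 84 days
Add 84 days to 2006-04-29
Result: 2006-07-22

2006-07-22


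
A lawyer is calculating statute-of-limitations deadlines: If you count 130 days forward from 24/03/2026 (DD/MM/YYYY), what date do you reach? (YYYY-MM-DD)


Start: 2026-03-24
Adding 130 days
Days remaining in March: 7
After March: 123 days still to add
April 2026: 30 days, 93 remaining
May 2026: 31 days, 62 remaining
June 2026: 30 days, 32 remaining
July 2026: 31 days, 1 remaining
Result: 2026-08-01

2026-08-01


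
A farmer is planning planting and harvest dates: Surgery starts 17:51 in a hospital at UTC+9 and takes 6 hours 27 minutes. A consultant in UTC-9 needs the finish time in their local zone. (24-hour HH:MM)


Start: 17:51 in UTC+9
Step 1 - add duration:
  minutes: 51 + 27 = 78 (carry 1h)
  hours: 17 + 6 + 1 = 24
  end in UTC+9: 00:18
Step 2 - convert UTC+9 -> UTC-9:
  offset difference: -9 - (9) = -18 hours
  0 + (-18) = -18 -> mod 24 = 6
Result: 06:18 in UTC-9

06:18


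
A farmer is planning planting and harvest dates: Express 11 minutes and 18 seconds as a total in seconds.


Minutes: 11
Seconds: 18
Convert minutes to seconds: 11 x 60 = 660
Add remaining seconds: 660 + 18 = 678

678


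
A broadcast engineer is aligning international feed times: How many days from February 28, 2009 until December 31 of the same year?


Start: February 28, 2009
End: December 31, 2009
Days left in February: 0
March: 31
April: 30
May: 31
June: 30
... plus remaining months
Sum of remaining months: 306
Total: 0 + 306 = 306

306


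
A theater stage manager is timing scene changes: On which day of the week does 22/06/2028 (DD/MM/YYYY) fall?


Date: 2028-06-22
January 1, 2028 is a Saturday
Day of year: 174
Offset from Jan 1: 173 days
173 mod 7 = 5
Result: Thursday

Thursday


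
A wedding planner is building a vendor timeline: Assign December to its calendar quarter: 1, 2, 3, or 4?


Month: December (month 12)
Q1: January-March (months 1-3)
Q2: April-June (months 4-6)
Q3: July-September (months 7-9)
Q4: October-December (months 10-12)
Month 12 falls in Q4

4


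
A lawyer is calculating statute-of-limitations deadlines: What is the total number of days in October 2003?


Month: October
Year: 2003
October is a 31-day month
Total: 31 days

31


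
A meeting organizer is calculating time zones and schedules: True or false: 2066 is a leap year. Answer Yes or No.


Year: 2066
Divisible by 4? 2066 / 4 = 516.5 -> No
Not divisible by 4, so NOT a leap year

No


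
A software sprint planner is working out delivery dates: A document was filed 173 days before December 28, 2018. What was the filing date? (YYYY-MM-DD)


Start: 2018-12-28
Subtracting 173 days
Days already passed in December: 28
After going back through December: 145 more days to subtract
November 2018: 30 days, 115 remaining
October 2018: 31 days, 84 remaining
September 2018: 30 days, 54 remaining
August 2018: 31 days, 23 remaining
Result: 2018-07-08

2018-07-08


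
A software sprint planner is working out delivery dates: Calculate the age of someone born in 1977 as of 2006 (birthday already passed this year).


Birth year: 1977
Current year: 2006
Age = current year - birth year
Age = 2006 - 1977 = 29

29


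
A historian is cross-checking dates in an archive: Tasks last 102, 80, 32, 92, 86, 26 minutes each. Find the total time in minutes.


Durations: 102, 80, 32, 92, 86, 26
Running sum: 102
+ 80 = 182
+ 32 = 214
+ 92 = 306
+ 86 = 392
+ 26 = 418
Total duration: 418 minutes
That is 6 hours and 58 minutes

418


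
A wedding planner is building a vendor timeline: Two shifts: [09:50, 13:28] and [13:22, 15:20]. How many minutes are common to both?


Interval A: [590, 808] minutes from midnight
Interval B: [802, 920] minutes from midnight
Overlap start = max(590, 802) = 802
Overlap end = min(808, 920) = 808
Overlap = 808 - 802 = 6 minutes

6


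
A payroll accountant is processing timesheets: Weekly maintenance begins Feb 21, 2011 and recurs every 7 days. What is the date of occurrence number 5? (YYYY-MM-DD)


First occurrence: 2011-02-21 (occurrence 1)
Each occurrence is 7 days after the previous.
Occurrence 5 is 4 weeks after the first.
4 weeks = 28 days
2011-02-21 + 28 days = 2011-03-21

2011-03-21


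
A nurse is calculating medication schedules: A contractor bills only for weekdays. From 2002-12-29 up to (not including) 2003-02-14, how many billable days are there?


Start: 2002-12-29 (Sunday)
End (exclusive): 2003-02-14 (Friday)
Total calendar days: 47
Full weeks: 47 // 7 = 6 -> 30 weekdays
Remaining 5 days starting on Sunday:
  Sun(-), Mon(w), Tue(w), Wed(w), Thu(w) -> 4 weekdays
Total business days: 30 + 4 = 34

34


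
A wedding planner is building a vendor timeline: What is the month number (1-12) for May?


Calendar month order:
4. April
5. May <--
6. June
May is month number 5

5


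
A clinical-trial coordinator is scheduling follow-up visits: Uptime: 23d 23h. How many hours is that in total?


Days: 23
Extra hours: 23
Hours per day: 24
Days to hours: 23 x 24 = 552
Total: 552 + 23 = 575

575


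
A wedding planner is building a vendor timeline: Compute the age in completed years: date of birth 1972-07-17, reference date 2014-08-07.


Birth: 1972-07-17
Reference: 2014-08-07
Year difference: 2014 - 1972 = 42
Has birthday (07-17) occurred by 08-07? Yes
Age in full years: 42

42


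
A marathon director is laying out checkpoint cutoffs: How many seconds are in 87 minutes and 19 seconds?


Minutes: 87
Extra seconds: 19
Seconds per minute: 60
Minutes to seconds: 87 x 60 = 5220
Total: 5220 + 19 = 5239

5239


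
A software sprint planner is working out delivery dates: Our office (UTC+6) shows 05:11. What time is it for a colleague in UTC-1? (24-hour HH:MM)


Local time: 05:11 at UTC+6 (offset 6h)
Target zone: UTC-1 (offset -1h)
Difference: -1 - (6) = -7 hours
Calculation: 5 + (-7) = -2
Wraparound: (-2) mod 24 = 22
Result: 22:11

22:11


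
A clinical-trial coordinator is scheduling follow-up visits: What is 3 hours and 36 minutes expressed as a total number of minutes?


Hours: 3
Minutes: 36
Convert hours to minutes: 3 x 60 = 180
Add remaining minutes: 180 + 36 = 216

216


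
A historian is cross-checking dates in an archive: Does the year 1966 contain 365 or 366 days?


Year: 1966
Check leap year rules:
Divisible by 4? No
1966 is not a leap year
Days: 365

365


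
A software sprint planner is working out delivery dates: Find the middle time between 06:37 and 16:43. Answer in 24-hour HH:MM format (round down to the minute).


Start time: 06:37 = 397 minutes from midnight
End time: 16:43 = 1003 minutes from midnight
Sum: 397 + 1003 = 1400
Midpoint: 1400 / 2 = 700 minutes
Convert: 700 / 60 = 11 hours, 40 minutes
Result: 11:40

11:40


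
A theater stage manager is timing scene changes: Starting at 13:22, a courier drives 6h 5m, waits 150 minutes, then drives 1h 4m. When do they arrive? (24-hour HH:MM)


Depart: 13:22
Leg 1: +365 min -> 19:27
Layover: +150 min -> 21:57
Leg 2: +64 min -> 23:01
Total travel: 579 minutes = 9h 39m
Arrival: 23:01

23:01


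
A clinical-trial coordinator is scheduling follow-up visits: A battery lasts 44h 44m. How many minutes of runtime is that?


Hours: 44
Extra minutes: 44
Minutes per hour: 60
Hours to minutes: 44 x 60 = 2640
Total: 2640 + 44 = 2684

2684


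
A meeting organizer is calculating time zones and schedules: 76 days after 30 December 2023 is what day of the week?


Start: 2023-12-30 (Saturday)
Step 1 - find target date: add 76 days
  2023-12-30 + 76 days = 2024-03-15
Step 2 - day of week:
  76 mod 7 = 6
  Saturday + 6 days -> Friday
Result: Friday (2024-03-15)

Friday


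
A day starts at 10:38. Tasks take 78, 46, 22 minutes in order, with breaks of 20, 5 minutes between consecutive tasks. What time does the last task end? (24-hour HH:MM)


Start: 10:38 = 638 min from midnight
  after task 1 (78 min): 11:56
  after break (20 min): 12:16
  after task 2 (46 min): 13:02
  after break (5 min): 13:07
  after task 3 (22 min): 13:29
Total elapsed: 171 minutes
End time: 13:29

13:29


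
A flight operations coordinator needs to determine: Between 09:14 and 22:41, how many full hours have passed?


Start: 09:14
End: 22:41
Hour difference: 22 - 9 = 13 hours
Minute difference: 41 - 14 = 27 minutes
Total minutes: 807
Complete hours: 807 / 60 = 13 (remainder 27)

13


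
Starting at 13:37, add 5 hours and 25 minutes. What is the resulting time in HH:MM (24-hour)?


Start time: 13:37
Adding: 5 hours 25 minutes
Minutes: 37 + 25 = 62
Minute overflow: 62 >= 60, so carry 1 hour, minutes = 2
Hours: 13 + 5 + 1 = 19
Result: 19:02

19:02


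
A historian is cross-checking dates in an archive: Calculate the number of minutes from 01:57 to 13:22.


Start time: 01:57 = 117 minutes from midnight
End time: 13:22 = 802 minutes from midnight
Difference: 802 - 117 = 685 minutes
That is 11 hours and 25 minutes

685


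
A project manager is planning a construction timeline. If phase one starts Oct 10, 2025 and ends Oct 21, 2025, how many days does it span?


Start date: 2025-10-10
End date: 2025-10-21
Oct 2025: +11 days
Total: 11 days

11


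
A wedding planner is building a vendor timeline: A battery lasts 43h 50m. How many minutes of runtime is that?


Hours: 43
Extra minutes: 50
Minutes per hour: 60
Hours to minutes: 43 x 60 = 2580
Total: 2580 + 50 = 2630

2630


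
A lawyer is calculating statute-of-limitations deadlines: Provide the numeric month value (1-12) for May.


Calendar month order:
4. April
5. May <--
6. June
May is month number 5

5


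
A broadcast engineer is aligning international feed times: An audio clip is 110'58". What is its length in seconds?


Minutes: 110
Seconds: 58
Convert minutes to seconds: 110 x 60 = 6600
Add remaining seconds: 6600 + 58 = 6658

6658


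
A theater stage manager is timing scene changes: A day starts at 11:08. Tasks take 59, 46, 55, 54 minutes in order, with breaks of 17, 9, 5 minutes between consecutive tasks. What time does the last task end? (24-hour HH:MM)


Start: 11:08 = 668 min from midnight
  after task 1 (59 min): 12:07
  after break (17 min): 12:24
  after task 2 (46 min): 13:10
  after break (9 min): 13:19
  after task 3 (55 min): 14:14
  after break (5 min): 14:19
  after task 4 (54 min): 15:13
Total elapsed: 245 minutes
End time: 15:13

15:13


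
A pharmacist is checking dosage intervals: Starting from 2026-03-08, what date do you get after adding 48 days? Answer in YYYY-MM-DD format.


Start: 2026-03-08
Adding 48 days
Days remaining in March: 23
After March: 25 days still to add
April 2026 has 30 days, need 25
Result: 2026-04-25

2026-04-25
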